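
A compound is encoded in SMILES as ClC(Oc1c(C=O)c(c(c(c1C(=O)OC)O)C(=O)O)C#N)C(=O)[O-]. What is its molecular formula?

Heavy atoms from the SMILES: 13 C, 1 Cl, 1 N, 9 O.
Implicit hydrogens by atom environment:
  6 × C (aromatic): no H
  6 × O: no H
  4 × C: no H
  2 × C: 1 H each → 2
  2 × O: 1 H each → 2
  1 × C: 3 H
  1 × Cl: no H
  1 × N: no H
  1 × O (charge -1): no H
  Total hydrogens = 7.
Net charge -1.
Molecular formula: C13H7ClNO9-

C13H7ClNO9-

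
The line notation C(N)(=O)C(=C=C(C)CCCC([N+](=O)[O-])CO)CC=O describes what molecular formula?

Heavy atoms from the SMILES: 12 C, 2 N, 5 O.
Implicit hydrogens by atom environment:
  5 × C: 2 H each → 10
  4 × C: no H
  3 × O: no H
  2 × C: 1 H each → 2
  1 × C: 3 H
  1 × N: 2 H
  1 × N (charge +1): no H
  1 × O: 1 H
  1 × O (charge -1): no H
  Total hydrogens = 18.
Molecular formula: C12H18N2O5

C12H18N2O5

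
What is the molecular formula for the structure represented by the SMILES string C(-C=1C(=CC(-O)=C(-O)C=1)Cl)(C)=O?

C8H7ClO3

Heavy atoms from the SMILES: 8 C, 1 Cl, 3 O.
Implicit hydrogens by atom environment:
  4 × C (aromatic): no H
  2 × C (aromatic): 1 H each → 2
  2 × O: 1 H each → 2
  1 × C: 3 H
  1 × C: no H
  1 × Cl: no H
  1 × O: no H
  Total hydrogens = 7.
Molecular formula: C8H7ClO3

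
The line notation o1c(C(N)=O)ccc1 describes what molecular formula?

Heavy atoms from the SMILES: 5 C, 1 N, 2 O.
Implicit hydrogens by atom environment:
  3 × C (aromatic): 1 H each → 3
  1 × C (aromatic): no H
  1 × C: no H
  1 × N: 2 H
  1 × O (aromatic): no H
  1 × O: no H
  Total hydrogens = 5.
Molecular formula: C5H5NO2

C5H5NO2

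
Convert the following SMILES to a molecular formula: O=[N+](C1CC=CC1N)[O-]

Heavy atoms from the SMILES: 5 C, 2 N, 2 O.
Implicit hydrogens by atom environment:
  4 × C: 1 H each → 4
  1 × C: 2 H
  1 × N: 2 H
  1 × N (charge +1): no H
  1 × O: no H
  1 × O (charge -1): no H
  Total hydrogens = 8.
Molecular formula: C5H8N2O2

C5H8N2O2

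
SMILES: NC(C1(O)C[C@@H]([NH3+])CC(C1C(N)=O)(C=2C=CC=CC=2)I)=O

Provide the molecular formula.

Heavy atoms from the SMILES: 14 C, 1 I, 3 N, 3 O.
Implicit hydrogens by atom environment:
  5 × C (aromatic): 1 H each → 5
  4 × C: no H
  2 × C: 2 H each → 4
  2 × C: 1 H each → 2
  2 × N: 2 H each → 4
  2 × O: no H
  1 × C (aromatic): no H
  1 × I: no H
  1 × N (charge +1): 3 H
  1 × O: 1 H
  Total hydrogens = 19.
Net charge +1.
Molecular formula: C14H19IN3O3+

C14H19IN3O3+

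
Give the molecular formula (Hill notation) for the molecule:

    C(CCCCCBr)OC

C7H15BrO

Heavy atoms from the SMILES: 1 Br, 7 C, 1 O.
Implicit hydrogens by atom environment:
  6 × C: 2 H each → 12
  1 × Br: no H
  1 × C: 3 H
  1 × O: no H
  Total hydrogens = 15.
Molecular formula: C7H15BrO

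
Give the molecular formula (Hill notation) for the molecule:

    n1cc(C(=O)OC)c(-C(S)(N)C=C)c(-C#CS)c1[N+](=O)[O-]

Heavy atoms from the SMILES: 12 C, 3 N, 4 O, 2 S.
Implicit hydrogens by atom environment:
  4 × C (aromatic): no H
  4 × C: no H
  3 × O: no H
  2 × S: 1 H each → 2
  1 × C: 3 H
  1 × C: 2 H
  1 × C (aromatic): 1 H
  1 × C: 1 H
  1 × N: 2 H
  1 × N (aromatic): no H
  1 × N (charge +1): no H
  1 × O (charge -1): no H
  Total hydrogens = 11.
Molecular formula: C12H11N3O4S2

C12H11N3O4S2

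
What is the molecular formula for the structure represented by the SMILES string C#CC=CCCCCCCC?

C11H18

Heavy atoms from the SMILES: 11 C.
Implicit hydrogens by atom environment:
  6 × C: 2 H each → 12
  3 × C: 1 H each → 3
  1 × C: 3 H
  1 × C: no H
  Total hydrogens = 18.
Molecular formula: C11H18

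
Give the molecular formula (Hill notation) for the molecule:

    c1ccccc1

Heavy atoms from the SMILES: 6 C.
Implicit hydrogens by atom environment:
  6 × C (aromatic): 1 H each → 6
  Total hydrogens = 6.
Molecular formula: C6H6

C6H6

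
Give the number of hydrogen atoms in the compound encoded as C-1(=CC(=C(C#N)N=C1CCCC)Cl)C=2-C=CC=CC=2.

15

Hydrogens are implicit in SMILES; fill each atom to its normal valence:
  6 × C (aromatic): 1 H each → 6
  5 × C (aromatic): no H
  3 × C: 2 H each → 6
  1 × C: 3 H
  1 × C: no H
  1 × Cl: no H
  1 × N (aromatic): no H
  1 × N: no H
  Total hydrogens = 15.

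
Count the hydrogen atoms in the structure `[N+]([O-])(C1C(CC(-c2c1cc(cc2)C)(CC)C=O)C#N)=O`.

16

Hydrogens are implicit in SMILES; fill each atom to its normal valence:
  3 × C (aromatic): 1 H each → 3
  3 × C: 1 H each → 3
  3 × C (aromatic): no H
  2 × C: 3 H each → 6
  2 × C: 2 H each → 4
  2 × C: no H
  2 × O: no H
  1 × N: no H
  1 × N (charge +1): no H
  1 × O (charge -1): no H
  Total hydrogens = 16.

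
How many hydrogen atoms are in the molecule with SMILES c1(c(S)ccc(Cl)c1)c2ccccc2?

9

Hydrogens are implicit in SMILES; fill each atom to its normal valence:
  8 × C (aromatic): 1 H each → 8
  4 × C (aromatic): no H
  1 × Cl: no H
  1 × S: 1 H
  Total hydrogens = 9.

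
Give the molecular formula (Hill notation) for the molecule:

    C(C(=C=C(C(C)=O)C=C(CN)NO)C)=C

Heavy atoms from the SMILES: 11 C, 2 N, 2 O.
Implicit hydrogens by atom environment:
  5 × C: no H
  2 × C: 3 H each → 6
  2 × C: 2 H each → 4
  2 × C: 1 H each → 2
  1 × N: 2 H
  1 × N: 1 H
  1 × O: 1 H
  1 × O: no H
  Total hydrogens = 16.
Molecular formula: C11H16N2O2

C11H16N2O2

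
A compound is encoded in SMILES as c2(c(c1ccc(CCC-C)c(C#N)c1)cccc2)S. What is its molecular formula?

C17H17NS

Heavy atoms from the SMILES: 17 C, 1 N, 1 S.
Implicit hydrogens by atom environment:
  7 × C (aromatic): 1 H each → 7
  5 × C (aromatic): no H
  3 × C: 2 H each → 6
  1 × C: 3 H
  1 × C: no H
  1 × N: no H
  1 × S: 1 H
  Total hydrogens = 17.
Molecular formula: C17H17NS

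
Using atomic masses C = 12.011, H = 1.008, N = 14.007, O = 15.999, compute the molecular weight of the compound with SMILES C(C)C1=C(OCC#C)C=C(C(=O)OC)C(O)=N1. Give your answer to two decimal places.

Molecular formula: C12H13NO4.
M = 12×12.011 + 13×1.008 + 1×14.007 + 4×15.999 = 235.24 g/mol.

235.24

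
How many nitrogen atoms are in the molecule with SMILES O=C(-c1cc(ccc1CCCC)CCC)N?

The symbol for nitrogen appears 1 time in the SMILES.

1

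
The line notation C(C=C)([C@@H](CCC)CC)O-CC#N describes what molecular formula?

Heavy atoms from the SMILES: 11 C, 1 N, 1 O.
Implicit hydrogens by atom environment:
  5 × C: 2 H each → 10
  3 × C: 1 H each → 3
  2 × C: 3 H each → 6
  1 × C: no H
  1 × N: no H
  1 × O: no H
  Total hydrogens = 19.
Molecular formula: C11H19NO

C11H19NO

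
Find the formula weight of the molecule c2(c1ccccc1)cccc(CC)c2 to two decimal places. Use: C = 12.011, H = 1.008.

Molecular formula: C14H14.
M = 14×12.011 + 14×1.008 = 182.27 g/mol.

182.27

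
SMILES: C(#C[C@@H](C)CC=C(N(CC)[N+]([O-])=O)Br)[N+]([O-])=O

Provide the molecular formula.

C9H12BrN3O4

Heavy atoms from the SMILES: 1 Br, 9 C, 3 N, 4 O.
Implicit hydrogens by atom environment:
  3 × C: no H
  2 × C: 3 H each → 6
  2 × C: 2 H each → 4
  2 × C: 1 H each → 2
  2 × N (charge +1): no H
  2 × O: no H
  2 × O (charge -1): no H
  1 × Br: no H
  1 × N: no H
  Total hydrogens = 12.
Molecular formula: C9H12BrN3O4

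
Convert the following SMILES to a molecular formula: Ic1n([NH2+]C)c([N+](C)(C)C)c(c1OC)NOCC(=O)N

[C11H22IN5O3]2+

Heavy atoms from the SMILES: 11 C, 1 I, 5 N, 3 O.
Implicit hydrogens by atom environment:
  5 × C: 3 H each → 15
  4 × C (aromatic): no H
  3 × O: no H
  1 × C: 2 H
  1 × C: no H
  1 × I: no H
  1 × N (charge +1): 2 H
  1 × N: 2 H
  1 × N: 1 H
  1 × N (aromatic): no H
  1 × N (charge +1): no H
  Total hydrogens = 22.
Net charge +2.
Molecular formula: [C11H22IN5O3]2+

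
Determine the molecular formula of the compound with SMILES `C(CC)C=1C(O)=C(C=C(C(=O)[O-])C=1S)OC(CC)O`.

Heavy atoms from the SMILES: 13 C, 5 O, 1 S.
Implicit hydrogens by atom environment:
  5 × C (aromatic): no H
  3 × C: 2 H each → 6
  2 × C: 3 H each → 6
  2 × O: 1 H each → 2
  2 × O: no H
  1 × C (aromatic): 1 H
  1 × C: 1 H
  1 × C: no H
  1 × O (charge -1): no H
  1 × S: 1 H
  Total hydrogens = 17.
Net charge -1.
Molecular formula: C13H17O5S-

C13H17O5S-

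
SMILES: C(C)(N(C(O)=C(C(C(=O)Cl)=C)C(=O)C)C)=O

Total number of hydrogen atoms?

12

Hydrogens are implicit in SMILES; fill each atom to its normal valence:
  6 × C: no H
  3 × C: 3 H each → 9
  3 × O: no H
  1 × C: 2 H
  1 × Cl: no H
  1 × N: no H
  1 × O: 1 H
  Total hydrogens = 12.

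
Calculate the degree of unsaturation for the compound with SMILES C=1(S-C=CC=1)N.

Molecular formula from the SMILES: C4H5NS.
DoU = (2C + 2 + N − H − X)/2 = (2·4 + 2 + 1 − 5 − 0)/2 = 6/2 = 3.
(Structurally: 1 ring(s) + 2 π bond(s) = 3.)

3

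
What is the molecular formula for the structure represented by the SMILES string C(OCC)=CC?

C5H10O

Heavy atoms from the SMILES: 5 C, 1 O.
Implicit hydrogens by atom environment:
  2 × C: 3 H each → 6
  2 × C: 1 H each → 2
  1 × C: 2 H
  1 × O: no H
  Total hydrogens = 10.
Molecular formula: C5H10O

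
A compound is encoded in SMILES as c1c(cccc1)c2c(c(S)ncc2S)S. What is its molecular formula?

C11H9NS3

Heavy atoms from the SMILES: 11 C, 1 N, 3 S.
Implicit hydrogens by atom environment:
  6 × C (aromatic): 1 H each → 6
  5 × C (aromatic): no H
  3 × S: 1 H each → 3
  1 × N (aromatic): no H
  Total hydrogens = 9.
Molecular formula: C11H9NS3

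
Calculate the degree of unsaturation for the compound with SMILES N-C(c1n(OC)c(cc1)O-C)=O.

Molecular formula from the SMILES: C7H10N2O3.
DoU = (2C + 2 + N − H − X)/2 = (2·7 + 2 + 2 − 10 − 0)/2 = 8/2 = 4.
(Structurally: 1 ring(s) + 3 π bond(s) = 4.)

4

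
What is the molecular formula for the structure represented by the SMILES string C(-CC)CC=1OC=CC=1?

Heavy atoms from the SMILES: 8 C, 1 O.
Implicit hydrogens by atom environment:
  3 × C: 2 H each → 6
  3 × C (aromatic): 1 H each → 3
  1 × C: 3 H
  1 × C (aromatic): no H
  1 × O (aromatic): no H
  Total hydrogens = 12.
Molecular formula: C8H12O

C8H12O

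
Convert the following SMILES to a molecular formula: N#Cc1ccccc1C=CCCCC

C13H15N

Heavy atoms from the SMILES: 13 C, 1 N.
Implicit hydrogens by atom environment:
  4 × C (aromatic): 1 H each → 4
  3 × C: 2 H each → 6
  2 × C: 1 H each → 2
  2 × C (aromatic): no H
  1 × C: 3 H
  1 × C: no H
  1 × N: no H
  Total hydrogens = 15.
Molecular formula: C13H15N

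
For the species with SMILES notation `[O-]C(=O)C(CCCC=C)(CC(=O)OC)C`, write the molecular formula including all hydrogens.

Heavy atoms from the SMILES: 11 C, 4 O.
Implicit hydrogens by atom environment:
  5 × C: 2 H each → 10
  3 × C: no H
  3 × O: no H
  2 × C: 3 H each → 6
  1 × C: 1 H
  1 × O (charge -1): no H
  Total hydrogens = 17.
Net charge -1.
Molecular formula: C11H17O4-

C11H17O4-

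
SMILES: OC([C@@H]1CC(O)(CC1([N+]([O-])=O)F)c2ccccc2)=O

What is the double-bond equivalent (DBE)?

7

Molecular formula from the SMILES: C12H12FNO5.
DoU = (2C + 2 + N − H − X)/2 = (2·12 + 2 + 1 − 12 − 1)/2 = 14/2 = 7.
(Structurally: 2 ring(s) + 5 π bond(s) = 7.)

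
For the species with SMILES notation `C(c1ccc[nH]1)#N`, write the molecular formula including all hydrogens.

Heavy atoms from the SMILES: 5 C, 2 N.
Implicit hydrogens by atom environment:
  3 × C (aromatic): 1 H each → 3
  1 × C (aromatic): no H
  1 × C: no H
  1 × N (aromatic): 1 H
  1 × N: no H
  Total hydrogens = 4.
Molecular formula: C5H4N2

C5H4N2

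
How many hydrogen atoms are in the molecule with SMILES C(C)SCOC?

10

Hydrogens are implicit in SMILES; fill each atom to its normal valence:
  2 × C: 3 H each → 6
  2 × C: 2 H each → 4
  1 × O: no H
  1 × S: no H
  Total hydrogens = 10.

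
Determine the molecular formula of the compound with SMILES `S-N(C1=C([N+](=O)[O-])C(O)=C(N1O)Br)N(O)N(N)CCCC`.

Heavy atoms from the SMILES: 1 Br, 8 C, 6 N, 5 O, 1 S.
Implicit hydrogens by atom environment:
  4 × C (aromatic): no H
  3 × C: 2 H each → 6
  3 × N: no H
  3 × O: 1 H each → 3
  1 × Br: no H
  1 × C: 3 H
  1 × N: 2 H
  1 × N (aromatic): no H
  1 × N (charge +1): no H
  1 × O: no H
  1 × O (charge -1): no H
  1 × S: 1 H
  Total hydrogens = 15.
Molecular formula: C8H15BrN6O5S

C8H15BrN6O5S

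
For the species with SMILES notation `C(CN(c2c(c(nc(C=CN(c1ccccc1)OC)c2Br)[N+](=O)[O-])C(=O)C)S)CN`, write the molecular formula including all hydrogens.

Heavy atoms from the SMILES: 1 Br, 19 C, 5 N, 4 O, 1 S.
Implicit hydrogens by atom environment:
  6 × C (aromatic): no H
  5 × C (aromatic): 1 H each → 5
  3 × C: 2 H each → 6
  3 × O: no H
  2 × C: 3 H each → 6
  2 × C: 1 H each → 2
  2 × N: no H
  1 × Br: no H
  1 × C: no H
  1 × N: 2 H
  1 × N (aromatic): no H
  1 × N (charge +1): no H
  1 × O (charge -1): no H
  1 × S: 1 H
  Total hydrogens = 22.
Molecular formula: C19H22BrN5O4S

C19H22BrN5O4S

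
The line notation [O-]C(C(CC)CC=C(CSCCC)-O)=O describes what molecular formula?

C11H19O3S-

Heavy atoms from the SMILES: 11 C, 3 O, 1 S.
Implicit hydrogens by atom environment:
  5 × C: 2 H each → 10
  2 × C: 3 H each → 6
  2 × C: 1 H each → 2
  2 × C: no H
  1 × O: 1 H
  1 × O: no H
  1 × O (charge -1): no H
  1 × S: no H
  Total hydrogens = 19.
Net charge -1.
Molecular formula: C11H19O3S-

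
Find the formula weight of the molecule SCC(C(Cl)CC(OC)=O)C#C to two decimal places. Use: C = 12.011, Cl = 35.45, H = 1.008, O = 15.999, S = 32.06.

Molecular formula: C8H11ClO2S.
M = 8×12.011 + 1×35.45 + 11×1.008 + 2×15.999 + 1×32.06 = 206.68 g/mol.

206.68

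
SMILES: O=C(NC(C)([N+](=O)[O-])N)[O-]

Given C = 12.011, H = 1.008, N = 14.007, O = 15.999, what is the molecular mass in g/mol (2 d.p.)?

148.10

Molecular formula: C3H6N3O4-.
M = 3×12.011 + 6×1.008 + 3×14.007 + 4×15.999 = 148.10 g/mol.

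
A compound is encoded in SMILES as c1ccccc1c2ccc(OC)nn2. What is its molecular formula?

C11H10N2O

Heavy atoms from the SMILES: 11 C, 2 N, 1 O.
Implicit hydrogens by atom environment:
  7 × C (aromatic): 1 H each → 7
  3 × C (aromatic): no H
  2 × N (aromatic): no H
  1 × C: 3 H
  1 × O: no H
  Total hydrogens = 10.
Molecular formula: C11H10N2O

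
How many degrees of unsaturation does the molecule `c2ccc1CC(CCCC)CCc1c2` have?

5

Molecular formula from the SMILES: C14H20.
DoU = (2C + 2 + N − H − X)/2 = (2·14 + 2 + 0 − 20 − 0)/2 = 10/2 = 5.
(Structurally: 2 ring(s) + 3 π bond(s) = 5.)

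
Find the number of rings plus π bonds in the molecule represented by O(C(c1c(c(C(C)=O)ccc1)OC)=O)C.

6

Molecular formula from the SMILES: C11H12O4.
DoU = (2C + 2 + N − H − X)/2 = (2·11 + 2 + 0 − 12 − 0)/2 = 12/2 = 6.
(Structurally: 1 ring(s) + 5 π bond(s) = 6.)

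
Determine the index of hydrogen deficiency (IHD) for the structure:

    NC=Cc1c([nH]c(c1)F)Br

4

Molecular formula from the SMILES: C6H6BrFN2.
DoU = (2C + 2 + N − H − X)/2 = (2·6 + 2 + 2 − 6 − 2)/2 = 8/2 = 4.
(Structurally: 1 ring(s) + 3 π bond(s) = 4.)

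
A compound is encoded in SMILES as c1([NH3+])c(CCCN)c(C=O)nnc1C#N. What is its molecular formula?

C9H12N5O+

Heavy atoms from the SMILES: 9 C, 5 N, 1 O.
Implicit hydrogens by atom environment:
  4 × C (aromatic): no H
  3 × C: 2 H each → 6
  2 × N (aromatic): no H
  1 × C: 1 H
  1 × C: no H
  1 × N (charge +1): 3 H
  1 × N: 2 H
  1 × N: no H
  1 × O: no H
  Total hydrogens = 12.
Net charge +1.
Molecular formula: C9H12N5O+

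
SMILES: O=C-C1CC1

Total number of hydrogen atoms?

Hydrogens are implicit in SMILES; fill each atom to its normal valence:
  2 × C: 2 H each → 4
  2 × C: 1 H each → 2
  1 × O: no H
  Total hydrogens = 6.

6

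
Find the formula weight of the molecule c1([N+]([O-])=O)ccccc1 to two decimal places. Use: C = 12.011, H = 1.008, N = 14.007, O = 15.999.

123.11

Molecular formula: C6H5NO2.
M = 6×12.011 + 5×1.008 + 1×14.007 + 2×15.999 = 123.11 g/mol.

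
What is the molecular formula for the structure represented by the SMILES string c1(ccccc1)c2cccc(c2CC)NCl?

Heavy atoms from the SMILES: 14 C, 1 Cl, 1 N.
Implicit hydrogens by atom environment:
  8 × C (aromatic): 1 H each → 8
  4 × C (aromatic): no H
  1 × C: 3 H
  1 × C: 2 H
  1 × Cl: no H
  1 × N: 1 H
  Total hydrogens = 14.
Molecular formula: C14H14ClN

C14H14ClN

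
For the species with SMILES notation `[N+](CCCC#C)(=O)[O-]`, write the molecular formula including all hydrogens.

Heavy atoms from the SMILES: 5 C, 1 N, 2 O.
Implicit hydrogens by atom environment:
  3 × C: 2 H each → 6
  1 × C: 1 H
  1 × C: no H
  1 × N (charge +1): no H
  1 × O: no H
  1 × O (charge -1): no H
  Total hydrogens = 7.
Molecular formula: C5H7NO2

C5H7NO2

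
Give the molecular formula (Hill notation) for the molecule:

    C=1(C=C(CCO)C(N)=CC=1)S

C8H11NOS

Heavy atoms from the SMILES: 8 C, 1 N, 1 O, 1 S.
Implicit hydrogens by atom environment:
  3 × C (aromatic): 1 H each → 3
  3 × C (aromatic): no H
  2 × C: 2 H each → 4
  1 × N: 2 H
  1 × O: 1 H
  1 × S: 1 H
  Total hydrogens = 11.
Molecular formula: C8H11NOS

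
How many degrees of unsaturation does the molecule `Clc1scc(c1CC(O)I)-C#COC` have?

Molecular formula from the SMILES: C9H8ClIO2S.
DoU = (2C + 2 + N − H − X)/2 = (2·9 + 2 + 0 − 8 − 2)/2 = 10/2 = 5.
(Structurally: 1 ring(s) + 4 π bond(s) = 5.)

5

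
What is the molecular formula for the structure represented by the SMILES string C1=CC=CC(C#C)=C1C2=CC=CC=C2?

Heavy atoms from the SMILES: 14 C.
Implicit hydrogens by atom environment:
  9 × C (aromatic): 1 H each → 9
  3 × C (aromatic): no H
  1 × C: 1 H
  1 × C: no H
  Total hydrogens = 10.
Molecular formula: C14H10

C14H10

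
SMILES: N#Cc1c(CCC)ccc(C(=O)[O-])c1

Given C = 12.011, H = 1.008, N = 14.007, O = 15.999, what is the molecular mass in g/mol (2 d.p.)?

Molecular formula: C11H10NO2-.
M = 11×12.011 + 10×1.008 + 1×14.007 + 2×15.999 = 188.21 g/mol.

188.21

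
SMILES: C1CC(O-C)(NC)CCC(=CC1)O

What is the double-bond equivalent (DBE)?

Molecular formula from the SMILES: C10H19NO2.
DoU = (2C + 2 + N − H − X)/2 = (2·10 + 2 + 1 − 19 − 0)/2 = 4/2 = 2.
(Structurally: 1 ring(s) + 1 π bond(s) = 2.)

2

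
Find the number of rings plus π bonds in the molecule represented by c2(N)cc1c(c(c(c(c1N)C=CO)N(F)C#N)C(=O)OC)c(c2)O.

11

Molecular formula from the SMILES: C15H13FN4O4.
DoU = (2C + 2 + N − H − X)/2 = (2·15 + 2 + 4 − 13 − 1)/2 = 22/2 = 11.
(Structurally: 2 ring(s) + 9 π bond(s) = 11.)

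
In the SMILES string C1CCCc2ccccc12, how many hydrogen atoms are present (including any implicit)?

12

Hydrogens are implicit in SMILES; fill each atom to its normal valence:
  4 × C: 2 H each → 8
  4 × C (aromatic): 1 H each → 4
  2 × C (aromatic): no H
  Total hydrogens = 12.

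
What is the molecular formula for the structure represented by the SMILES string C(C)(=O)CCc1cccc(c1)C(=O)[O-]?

Heavy atoms from the SMILES: 11 C, 3 O.
Implicit hydrogens by atom environment:
  4 × C (aromatic): 1 H each → 4
  2 × C: 2 H each → 4
  2 × C (aromatic): no H
  2 × C: no H
  2 × O: no H
  1 × C: 3 H
  1 × O (charge -1): no H
  Total hydrogens = 11.
Net charge -1.
Molecular formula: C11H11O3-

C11H11O3-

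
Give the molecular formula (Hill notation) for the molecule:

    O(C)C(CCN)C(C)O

Heavy atoms from the SMILES: 6 C, 1 N, 2 O.
Implicit hydrogens by atom environment:
  2 × C: 3 H each → 6
  2 × C: 2 H each → 4
  2 × C: 1 H each → 2
  1 × N: 2 H
  1 × O: 1 H
  1 × O: no H
  Total hydrogens = 15.
Molecular formula: C6H15NO2

C6H15NO2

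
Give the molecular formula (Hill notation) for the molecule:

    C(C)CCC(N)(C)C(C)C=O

Heavy atoms from the SMILES: 9 C, 1 N, 1 O.
Implicit hydrogens by atom environment:
  3 × C: 3 H each → 9
  3 × C: 2 H each → 6
  2 × C: 1 H each → 2
  1 × C: no H
  1 × N: 2 H
  1 × O: no H
  Total hydrogens = 19.
Molecular formula: C9H19NO

C9H19NO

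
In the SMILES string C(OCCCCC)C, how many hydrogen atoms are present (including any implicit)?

16

Hydrogens are implicit in SMILES; fill each atom to its normal valence:
  5 × C: 2 H each → 10
  2 × C: 3 H each → 6
  1 × O: no H
  Total hydrogens = 16.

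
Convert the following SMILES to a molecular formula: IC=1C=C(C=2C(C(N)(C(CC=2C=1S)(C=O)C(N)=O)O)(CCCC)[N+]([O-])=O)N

C16H21IN4O5S

Heavy atoms from the SMILES: 16 C, 1 I, 4 N, 5 O, 1 S.
Implicit hydrogens by atom environment:
  5 × C (aromatic): no H
  4 × C: 2 H each → 8
  4 × C: no H
  3 × N: 2 H each → 6
  3 × O: no H
  1 × C: 3 H
  1 × C (aromatic): 1 H
  1 × C: 1 H
  1 × I: no H
  1 × N (charge +1): no H
  1 × O: 1 H
  1 × O (charge -1): no H
  1 × S: 1 H
  Total hydrogens = 21.
Molecular formula: C16H21IN4O5S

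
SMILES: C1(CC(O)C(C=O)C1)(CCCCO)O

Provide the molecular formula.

C10H18O4

Heavy atoms from the SMILES: 10 C, 4 O.
Implicit hydrogens by atom environment:
  6 × C: 2 H each → 12
  3 × C: 1 H each → 3
  3 × O: 1 H each → 3
  1 × C: no H
  1 × O: no H
  Total hydrogens = 18.
Molecular formula: C10H18O4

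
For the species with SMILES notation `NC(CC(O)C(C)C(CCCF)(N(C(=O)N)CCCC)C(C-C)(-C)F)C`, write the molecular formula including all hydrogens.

Heavy atoms from the SMILES: 19 C, 2 F, 3 N, 2 O.
Implicit hydrogens by atom environment:
  8 × C: 2 H each → 16
  5 × C: 3 H each → 15
  3 × C: 1 H each → 3
  3 × C: no H
  2 × F: no H
  2 × N: 2 H each → 4
  1 × N: no H
  1 × O: 1 H
  1 × O: no H
  Total hydrogens = 39.
Molecular formula: C19H39F2N3O2

C19H39F2N3O2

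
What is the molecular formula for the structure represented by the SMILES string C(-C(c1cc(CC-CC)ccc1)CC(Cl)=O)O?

C14H19ClO2

Heavy atoms from the SMILES: 14 C, 1 Cl, 2 O.
Implicit hydrogens by atom environment:
  5 × C: 2 H each → 10
  4 × C (aromatic): 1 H each → 4
  2 × C (aromatic): no H
  1 × C: 3 H
  1 × C: 1 H
  1 × C: no H
  1 × Cl: no H
  1 × O: 1 H
  1 × O: no H
  Total hydrogens = 19.
Molecular formula: C14H19ClO2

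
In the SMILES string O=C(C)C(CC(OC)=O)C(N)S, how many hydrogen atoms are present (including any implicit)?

13

Hydrogens are implicit in SMILES; fill each atom to its normal valence:
  3 × O: no H
  2 × C: 3 H each → 6
  2 × C: 1 H each → 2
  2 × C: no H
  1 × C: 2 H
  1 × N: 2 H
  1 × S: 1 H
  Total hydrogens = 13.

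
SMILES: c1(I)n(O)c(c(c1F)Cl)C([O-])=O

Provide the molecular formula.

C5HClFINO3-

Heavy atoms from the SMILES: 5 C, 1 Cl, 1 F, 1 I, 1 N, 3 O.
Implicit hydrogens by atom environment:
  4 × C (aromatic): no H
  1 × C: no H
  1 × Cl: no H
  1 × F: no H
  1 × I: no H
  1 × N (aromatic): no H
  1 × O: 1 H
  1 × O: no H
  1 × O (charge -1): no H
  Total hydrogens = 1.
Net charge -1.
Molecular formula: C5HClFINO3-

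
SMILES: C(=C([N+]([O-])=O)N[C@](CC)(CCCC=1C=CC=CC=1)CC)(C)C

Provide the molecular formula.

C18H28N2O2

Heavy atoms from the SMILES: 18 C, 2 N, 2 O.
Implicit hydrogens by atom environment:
  5 × C: 2 H each → 10
  5 × C (aromatic): 1 H each → 5
  4 × C: 3 H each → 12
  3 × C: no H
  1 × C (aromatic): no H
  1 × N: 1 H
  1 × N (charge +1): no H
  1 × O: no H
  1 × O (charge -1): no H
  Total hydrogens = 28.
Molecular formula: C18H28N2O2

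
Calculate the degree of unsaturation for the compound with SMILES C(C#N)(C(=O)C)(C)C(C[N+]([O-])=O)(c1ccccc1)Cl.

8

Molecular formula from the SMILES: C13H13ClN2O3.
DoU = (2C + 2 + N − H − X)/2 = (2·13 + 2 + 2 − 13 − 1)/2 = 16/2 = 8.
(Structurally: 1 ring(s) + 7 π bond(s) = 8.)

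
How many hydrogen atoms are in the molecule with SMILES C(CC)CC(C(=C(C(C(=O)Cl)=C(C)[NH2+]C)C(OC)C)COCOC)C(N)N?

37

Hydrogens are implicit in SMILES; fill each atom to its normal valence:
  6 × C: 3 H each → 18
  5 × C: 2 H each → 10
  5 × C: no H
  4 × O: no H
  3 × C: 1 H each → 3
  2 × N: 2 H each → 4
  1 × Cl: no H
  1 × N (charge +1): 2 H
  Total hydrogens = 37.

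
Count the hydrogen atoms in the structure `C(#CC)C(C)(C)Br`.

9

Hydrogens are implicit in SMILES; fill each atom to its normal valence:
  3 × C: 3 H each → 9
  3 × C: no H
  1 × Br: no H
  Total hydrogens = 9.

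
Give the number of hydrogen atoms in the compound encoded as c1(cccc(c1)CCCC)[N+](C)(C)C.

22

Hydrogens are implicit in SMILES; fill each atom to its normal valence:
  4 × C: 3 H each → 12
  4 × C (aromatic): 1 H each → 4
  3 × C: 2 H each → 6
  2 × C (aromatic): no H
  1 × N (charge +1): no H
  Total hydrogens = 22.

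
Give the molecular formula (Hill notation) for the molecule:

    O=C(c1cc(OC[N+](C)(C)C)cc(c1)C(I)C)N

Heavy atoms from the SMILES: 13 C, 1 I, 2 N, 2 O.
Implicit hydrogens by atom environment:
  4 × C: 3 H each → 12
  3 × C (aromatic): 1 H each → 3
  3 × C (aromatic): no H
  2 × O: no H
  1 × C: 2 H
  1 × C: 1 H
  1 × C: no H
  1 × I: no H
  1 × N: 2 H
  1 × N (charge +1): no H
  Total hydrogens = 20.
Net charge +1.
Molecular formula: C13H20IN2O2+

C13H20IN2O2+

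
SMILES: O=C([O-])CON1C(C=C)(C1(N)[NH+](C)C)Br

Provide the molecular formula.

C8H14BrN3O3

Heavy atoms from the SMILES: 1 Br, 8 C, 3 N, 3 O.
Implicit hydrogens by atom environment:
  3 × C: no H
  2 × C: 3 H each → 6
  2 × C: 2 H each → 4
  2 × O: no H
  1 × Br: no H
  1 × C: 1 H
  1 × N: 2 H
  1 × N (charge +1): 1 H
  1 × N: no H
  1 × O (charge -1): no H
  Total hydrogens = 14.
Molecular formula: C8H14BrN3O3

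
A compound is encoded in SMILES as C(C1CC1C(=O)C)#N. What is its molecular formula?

Heavy atoms from the SMILES: 6 C, 1 N, 1 O.
Implicit hydrogens by atom environment:
  2 × C: 1 H each → 2
  2 × C: no H
  1 × C: 3 H
  1 × C: 2 H
  1 × N: no H
  1 × O: no H
  Total hydrogens = 7.
Molecular formula: C6H7NO

C6H7NO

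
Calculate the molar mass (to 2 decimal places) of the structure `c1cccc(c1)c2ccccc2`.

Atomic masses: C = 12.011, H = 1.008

154.21

Molecular formula: C12H10.
M = 12×12.011 + 10×1.008 = 154.21 g/mol.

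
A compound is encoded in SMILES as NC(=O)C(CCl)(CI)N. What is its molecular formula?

Heavy atoms from the SMILES: 4 C, 1 Cl, 1 I, 2 N, 1 O.
Implicit hydrogens by atom environment:
  2 × C: 2 H each → 4
  2 × C: no H
  2 × N: 2 H each → 4
  1 × Cl: no H
  1 × I: no H
  1 × O: no H
  Total hydrogens = 8.
Molecular formula: C4H8ClIN2O

C4H8ClIN2O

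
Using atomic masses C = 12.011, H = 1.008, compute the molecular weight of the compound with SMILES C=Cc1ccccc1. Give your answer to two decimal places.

104.15

Molecular formula: C8H8.
M = 8×12.011 + 8×1.008 = 104.15 g/mol.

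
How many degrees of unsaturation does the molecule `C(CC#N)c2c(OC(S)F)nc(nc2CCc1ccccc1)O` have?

Molecular formula from the SMILES: C16H16FN3O2S.
DoU = (2C + 2 + N − H − X)/2 = (2·16 + 2 + 3 − 16 − 1)/2 = 20/2 = 10.
(Structurally: 2 ring(s) + 8 π bond(s) = 10.)

10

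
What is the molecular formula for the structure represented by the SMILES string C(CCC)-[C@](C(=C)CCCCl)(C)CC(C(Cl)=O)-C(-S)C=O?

Heavy atoms from the SMILES: 16 C, 2 Cl, 2 O, 1 S.
Implicit hydrogens by atom environment:
  8 × C: 2 H each → 16
  3 × C: 1 H each → 3
  3 × C: no H
  2 × C: 3 H each → 6
  2 × Cl: no H
  2 × O: no H
  1 × S: 1 H
  Total hydrogens = 26.
Molecular formula: C16H26Cl2O2S

C16H26Cl2O2S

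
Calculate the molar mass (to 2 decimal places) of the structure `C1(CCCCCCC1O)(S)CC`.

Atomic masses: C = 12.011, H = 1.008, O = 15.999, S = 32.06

188.33

Molecular formula: C10H20OS.
M = 10×12.011 + 20×1.008 + 1×15.999 + 1×32.06 = 188.33 g/mol.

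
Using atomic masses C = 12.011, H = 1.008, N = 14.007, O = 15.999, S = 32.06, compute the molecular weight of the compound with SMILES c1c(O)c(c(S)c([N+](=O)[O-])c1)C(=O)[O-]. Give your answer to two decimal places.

Molecular formula: C7H4NO5S-.
M = 7×12.011 + 4×1.008 + 1×14.007 + 5×15.999 + 1×32.06 = 214.17 g/mol.

214.17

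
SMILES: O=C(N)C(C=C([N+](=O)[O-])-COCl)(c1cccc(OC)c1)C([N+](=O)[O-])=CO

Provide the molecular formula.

Heavy atoms from the SMILES: 14 C, 1 Cl, 3 N, 8 O.
Implicit hydrogens by atom environment:
  5 × O: no H
  4 × C (aromatic): 1 H each → 4
  4 × C: no H
  2 × C: 1 H each → 2
  2 × C (aromatic): no H
  2 × N (charge +1): no H
  2 × O (charge -1): no H
  1 × C: 3 H
  1 × C: 2 H
  1 × Cl: no H
  1 × N: 2 H
  1 × O: 1 H
  Total hydrogens = 14.
Molecular formula: C14H14ClN3O8

C14H14ClN3O8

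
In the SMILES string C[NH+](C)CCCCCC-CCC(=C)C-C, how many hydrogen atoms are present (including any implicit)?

30

Hydrogens are implicit in SMILES; fill each atom to its normal valence:
  10 × C: 2 H each → 20
  3 × C: 3 H each → 9
  1 × C: no H
  1 × N (charge +1): 1 H
  Total hydrogens = 30.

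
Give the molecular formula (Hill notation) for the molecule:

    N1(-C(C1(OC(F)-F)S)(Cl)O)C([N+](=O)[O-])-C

C5H7ClF2N2O4S

Heavy atoms from the SMILES: 5 C, 1 Cl, 2 F, 2 N, 4 O, 1 S.
Implicit hydrogens by atom environment:
  2 × C: 1 H each → 2
  2 × C: no H
  2 × F: no H
  2 × O: no H
  1 × C: 3 H
  1 × Cl: no H
  1 × N: no H
  1 × N (charge +1): no H
  1 × O: 1 H
  1 × O (charge -1): no H
  1 × S: 1 H
  Total hydrogens = 7.
Molecular formula: C5H7ClF2N2O4S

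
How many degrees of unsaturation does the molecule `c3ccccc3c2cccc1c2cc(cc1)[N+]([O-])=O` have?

12

Molecular formula from the SMILES: C16H11NO2.
DoU = (2C + 2 + N − H − X)/2 = (2·16 + 2 + 1 − 11 − 0)/2 = 24/2 = 12.
(Structurally: 3 ring(s) + 9 π bond(s) = 12.)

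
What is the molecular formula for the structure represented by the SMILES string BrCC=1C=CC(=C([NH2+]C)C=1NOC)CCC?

Heavy atoms from the SMILES: 1 Br, 12 C, 2 N, 1 O.
Implicit hydrogens by atom environment:
  4 × C (aromatic): no H
  3 × C: 3 H each → 9
  3 × C: 2 H each → 6
  2 × C (aromatic): 1 H each → 2
  1 × Br: no H
  1 × N (charge +1): 2 H
  1 × N: 1 H
  1 × O: no H
  Total hydrogens = 20.
Net charge +1.
Molecular formula: C12H20BrN2O+

C12H20BrN2O+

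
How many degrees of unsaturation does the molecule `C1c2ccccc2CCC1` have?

Molecular formula from the SMILES: C10H12.
DoU = (2C + 2 + N − H − X)/2 = (2·10 + 2 + 0 − 12 − 0)/2 = 10/2 = 5.
(Structurally: 2 ring(s) + 3 π bond(s) = 5.)

5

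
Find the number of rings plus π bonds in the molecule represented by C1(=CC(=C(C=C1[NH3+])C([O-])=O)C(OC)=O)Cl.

6

Molecular formula from the SMILES: C9H8ClNO4.
DoU = (2C + 2 + N − H − X)/2 = (2·9 + 2 + 1 − 8 − 1)/2 = 12/2 = 6.
(Structurally: 1 ring(s) + 5 π bond(s) = 6.)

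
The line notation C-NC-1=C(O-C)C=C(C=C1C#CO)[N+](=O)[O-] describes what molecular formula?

C10H10N2O4

Heavy atoms from the SMILES: 10 C, 2 N, 4 O.
Implicit hydrogens by atom environment:
  4 × C (aromatic): no H
  2 × C: 3 H each → 6
  2 × C (aromatic): 1 H each → 2
  2 × C: no H
  2 × O: no H
  1 × N: 1 H
  1 × N (charge +1): no H
  1 × O: 1 H
  1 × O (charge -1): no H
  Total hydrogens = 10.
Molecular formula: C10H10N2O4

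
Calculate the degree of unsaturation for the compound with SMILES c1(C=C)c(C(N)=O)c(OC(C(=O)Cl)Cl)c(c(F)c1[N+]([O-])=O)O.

8

Molecular formula from the SMILES: C11H7Cl2FN2O6.
DoU = (2C + 2 + N − H − X)/2 = (2·11 + 2 + 2 − 7 − 3)/2 = 16/2 = 8.
(Structurally: 1 ring(s) + 7 π bond(s) = 8.)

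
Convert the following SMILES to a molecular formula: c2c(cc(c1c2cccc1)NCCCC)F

Heavy atoms from the SMILES: 14 C, 1 F, 1 N.
Implicit hydrogens by atom environment:
  6 × C (aromatic): 1 H each → 6
  4 × C (aromatic): no H
  3 × C: 2 H each → 6
  1 × C: 3 H
  1 × F: no H
  1 × N: 1 H
  Total hydrogens = 16.
Molecular formula: C14H16FN

C14H16FN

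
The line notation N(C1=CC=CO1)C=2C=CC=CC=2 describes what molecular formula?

C10H9NO

Heavy atoms from the SMILES: 10 C, 1 N, 1 O.
Implicit hydrogens by atom environment:
  8 × C (aromatic): 1 H each → 8
  2 × C (aromatic): no H
  1 × N: 1 H
  1 × O (aromatic): no H
  Total hydrogens = 9.
Molecular formula: C10H9NO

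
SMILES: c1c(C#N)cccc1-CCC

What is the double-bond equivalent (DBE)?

Molecular formula from the SMILES: C10H11N.
DoU = (2C + 2 + N − H − X)/2 = (2·10 + 2 + 1 − 11 − 0)/2 = 12/2 = 6.
(Structurally: 1 ring(s) + 5 π bond(s) = 6.)

6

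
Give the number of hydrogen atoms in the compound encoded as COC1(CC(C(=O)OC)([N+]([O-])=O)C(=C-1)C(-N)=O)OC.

14

Hydrogens are implicit in SMILES; fill each atom to its normal valence:
  6 × O: no H
  5 × C: no H
  3 × C: 3 H each → 9
  1 × C: 2 H
  1 × C: 1 H
  1 × N: 2 H
  1 × N (charge +1): no H
  1 × O (charge -1): no H
  Total hydrogens = 14.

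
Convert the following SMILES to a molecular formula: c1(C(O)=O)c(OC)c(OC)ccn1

C8H9NO4

Heavy atoms from the SMILES: 8 C, 1 N, 4 O.
Implicit hydrogens by atom environment:
  3 × C (aromatic): no H
  3 × O: no H
  2 × C: 3 H each → 6
  2 × C (aromatic): 1 H each → 2
  1 × C: no H
  1 × N (aromatic): no H
  1 × O: 1 H
  Total hydrogens = 9.
Molecular formula: C8H9NO4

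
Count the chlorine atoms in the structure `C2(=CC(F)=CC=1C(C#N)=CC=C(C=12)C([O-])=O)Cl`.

The symbol for chlorine appears 1 time in the SMILES.

1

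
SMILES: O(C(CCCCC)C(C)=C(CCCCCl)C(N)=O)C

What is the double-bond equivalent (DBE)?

Molecular formula from the SMILES: C15H28ClNO2.
DoU = (2C + 2 + N − H − X)/2 = (2·15 + 2 + 1 − 28 − 1)/2 = 4/2 = 2.
(Structurally: 0 ring(s) + 2 π bond(s) = 2.)

2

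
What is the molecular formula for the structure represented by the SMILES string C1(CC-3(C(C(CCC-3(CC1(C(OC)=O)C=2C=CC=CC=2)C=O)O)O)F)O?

C19H23FO6

Heavy atoms from the SMILES: 19 C, 1 F, 6 O.
Implicit hydrogens by atom environment:
  5 × C (aromatic): 1 H each → 5
  4 × C: 2 H each → 8
  4 × C: 1 H each → 4
  4 × C: no H
  3 × O: 1 H each → 3
  3 × O: no H
  1 × C: 3 H
  1 × C (aromatic): no H
  1 × F: no H
  Total hydrogens = 23.
Molecular formula: C19H23FO6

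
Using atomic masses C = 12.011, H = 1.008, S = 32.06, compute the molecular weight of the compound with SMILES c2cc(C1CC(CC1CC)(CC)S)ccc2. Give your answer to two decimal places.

Molecular formula: C15H22S.
M = 15×12.011 + 22×1.008 + 1×32.06 = 234.40 g/mol.

234.40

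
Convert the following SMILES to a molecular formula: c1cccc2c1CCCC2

C10H12

Heavy atoms from the SMILES: 10 C.
Implicit hydrogens by atom environment:
  4 × C: 2 H each → 8
  4 × C (aromatic): 1 H each → 4
  2 × C (aromatic): no H
  Total hydrogens = 12.
Molecular formula: C10H12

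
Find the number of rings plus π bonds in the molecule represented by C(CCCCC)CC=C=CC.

2

Molecular formula from the SMILES: C11H20.
DoU = (2C + 2 + N − H − X)/2 = (2·11 + 2 + 0 − 20 − 0)/2 = 4/2 = 2.
(Structurally: 0 ring(s) + 2 π bond(s) = 2.)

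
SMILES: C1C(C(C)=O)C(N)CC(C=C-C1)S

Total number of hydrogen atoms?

17

Hydrogens are implicit in SMILES; fill each atom to its normal valence:
  5 × C: 1 H each → 5
  3 × C: 2 H each → 6
  1 × C: 3 H
  1 × C: no H
  1 × N: 2 H
  1 × O: no H
  1 × S: 1 H
  Total hydrogens = 17.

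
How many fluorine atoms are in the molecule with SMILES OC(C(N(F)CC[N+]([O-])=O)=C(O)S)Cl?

1

The symbol for fluorine appears 1 time in the SMILES.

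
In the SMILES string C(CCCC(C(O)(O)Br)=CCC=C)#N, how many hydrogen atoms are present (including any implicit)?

Hydrogens are implicit in SMILES; fill each atom to its normal valence:
  5 × C: 2 H each → 10
  3 × C: no H
  2 × C: 1 H each → 2
  2 × O: 1 H each → 2
  1 × Br: no H
  1 × N: no H
  Total hydrogens = 14.

14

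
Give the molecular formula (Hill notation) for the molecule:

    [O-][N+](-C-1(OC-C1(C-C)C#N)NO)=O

Heavy atoms from the SMILES: 6 C, 3 N, 4 O.
Implicit hydrogens by atom environment:
  3 × C: no H
  2 × C: 2 H each → 4
  2 × O: no H
  1 × C: 3 H
  1 × N: 1 H
  1 × N (charge +1): no H
  1 × N: no H
  1 × O: 1 H
  1 × O (charge -1): no H
  Total hydrogens = 9.
Molecular formula: C6H9N3O4

C6H9N3O4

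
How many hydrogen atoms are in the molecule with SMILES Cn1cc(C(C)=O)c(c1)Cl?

Hydrogens are implicit in SMILES; fill each atom to its normal valence:
  2 × C: 3 H each → 6
  2 × C (aromatic): 1 H each → 2
  2 × C (aromatic): no H
  1 × C: no H
  1 × Cl: no H
  1 × N (aromatic): no H
  1 × O: no H
  Total hydrogens = 8.

8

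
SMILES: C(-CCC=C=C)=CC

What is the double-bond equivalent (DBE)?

Molecular formula from the SMILES: C8H12.
DoU = (2C + 2 + N − H − X)/2 = (2·8 + 2 + 0 − 12 − 0)/2 = 6/2 = 3.
(Structurally: 0 ring(s) + 3 π bond(s) = 3.)

3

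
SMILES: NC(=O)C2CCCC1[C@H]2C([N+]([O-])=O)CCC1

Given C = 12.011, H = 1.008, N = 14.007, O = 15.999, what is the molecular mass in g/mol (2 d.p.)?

226.28

Molecular formula: C11H18N2O3.
M = 11×12.011 + 18×1.008 + 2×14.007 + 3×15.999 = 226.28 g/mol.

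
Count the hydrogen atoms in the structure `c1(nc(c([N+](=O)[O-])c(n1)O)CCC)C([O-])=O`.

8

Hydrogens are implicit in SMILES; fill each atom to its normal valence:
  4 × C (aromatic): no H
  2 × C: 2 H each → 4
  2 × N (aromatic): no H
  2 × O: no H
  2 × O (charge -1): no H
  1 × C: 3 H
  1 × C: no H
  1 × N (charge +1): no H
  1 × O: 1 H
  Total hydrogens = 8.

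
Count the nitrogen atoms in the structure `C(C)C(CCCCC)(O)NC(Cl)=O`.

1

The symbol for nitrogen appears 1 time in the SMILES.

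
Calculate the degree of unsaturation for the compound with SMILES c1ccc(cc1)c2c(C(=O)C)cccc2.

9

Molecular formula from the SMILES: C14H12O.
DoU = (2C + 2 + N − H − X)/2 = (2·14 + 2 + 0 − 12 − 0)/2 = 18/2 = 9.
(Structurally: 2 ring(s) + 7 π bond(s) = 9.)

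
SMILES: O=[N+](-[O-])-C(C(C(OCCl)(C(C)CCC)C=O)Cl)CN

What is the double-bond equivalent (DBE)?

Molecular formula from the SMILES: C11H20Cl2N2O4.
DoU = (2C + 2 + N − H − X)/2 = (2·11 + 2 + 2 − 20 − 2)/2 = 4/2 = 2.
(Structurally: 0 ring(s) + 2 π bond(s) = 2.)

2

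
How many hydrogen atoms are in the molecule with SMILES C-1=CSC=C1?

Hydrogens are implicit in SMILES; fill each atom to its normal valence:
  4 × C (aromatic): 1 H each → 4
  1 × S (aromatic): no H
  Total hydrogens = 4.

4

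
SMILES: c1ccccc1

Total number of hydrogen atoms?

Hydrogens are implicit in SMILES; fill each atom to its normal valence:
  6 × C (aromatic): 1 H each → 6
  Total hydrogens = 6.

6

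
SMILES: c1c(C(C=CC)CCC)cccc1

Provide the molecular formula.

C13H18

Heavy atoms from the SMILES: 13 C.
Implicit hydrogens by atom environment:
  5 × C (aromatic): 1 H each → 5
  3 × C: 1 H each → 3
  2 × C: 3 H each → 6
  2 × C: 2 H each → 4
  1 × C (aromatic): no H
  Total hydrogens = 18.
Molecular formula: C13H18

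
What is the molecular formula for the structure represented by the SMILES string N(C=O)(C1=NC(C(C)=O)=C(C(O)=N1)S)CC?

Heavy atoms from the SMILES: 9 C, 3 N, 3 O, 1 S.
Implicit hydrogens by atom environment:
  4 × C (aromatic): no H
  2 × C: 3 H each → 6
  2 × N (aromatic): no H
  2 × O: no H
  1 × C: 2 H
  1 × C: 1 H
  1 × C: no H
  1 × N: no H
  1 × O: 1 H
  1 × S: 1 H
  Total hydrogens = 11.
Molecular formula: C9H11N3O3S

C9H11N3O3S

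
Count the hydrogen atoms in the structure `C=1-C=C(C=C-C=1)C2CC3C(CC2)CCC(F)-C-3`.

Hydrogens are implicit in SMILES; fill each atom to its normal valence:
  6 × C: 2 H each → 12
  5 × C (aromatic): 1 H each → 5
  4 × C: 1 H each → 4
  1 × C (aromatic): no H
  1 × F: no H
  Total hydrogens = 21.

21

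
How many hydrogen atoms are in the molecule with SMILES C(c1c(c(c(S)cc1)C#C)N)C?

Hydrogens are implicit in SMILES; fill each atom to its normal valence:
  4 × C (aromatic): no H
  2 × C (aromatic): 1 H each → 2
  1 × C: 3 H
  1 × C: 2 H
  1 × C: 1 H
  1 × C: no H
  1 × N: 2 H
  1 × S: 1 H
  Total hydrogens = 11.

11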